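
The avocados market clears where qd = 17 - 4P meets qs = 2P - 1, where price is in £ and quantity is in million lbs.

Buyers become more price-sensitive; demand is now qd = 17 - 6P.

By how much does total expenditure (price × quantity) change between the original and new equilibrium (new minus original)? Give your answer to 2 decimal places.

-7.13

Solve the original market: 17 - 4P = 2P - 1, hence P = 3 and q = 5.
With the change applied: demand qd = 17 - 6P, supply qs = 2P - 1.
Setting them equal: 17 - 6P = 2P - 1 → 18 = 8P, so P = 2.25 and q = 3.5.
Expenditure moves from 3×5 = 15 to 2.25×3.5 = 7.875; change = -7.13.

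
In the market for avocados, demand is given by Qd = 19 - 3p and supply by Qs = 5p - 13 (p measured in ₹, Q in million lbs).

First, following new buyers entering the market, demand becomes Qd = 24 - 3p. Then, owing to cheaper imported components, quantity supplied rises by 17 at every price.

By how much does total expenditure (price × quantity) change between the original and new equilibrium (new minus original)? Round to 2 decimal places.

Before the shock: 19 - 3p = 5p - 13 ⇒ 32 = 8p ⇒ p = 4, Q = 7.
The new curves are Qd = 24 - 3p (demand) and Qs = 5p + 4 (supply).
Clearing the new market: 24 - 3p = 5p + 4, so p = 2.5 and Q = 16.5.
Expenditure moves from 4×7 = 28 to 2.5×16.5 = 41.25; change = +13.25.

+13.25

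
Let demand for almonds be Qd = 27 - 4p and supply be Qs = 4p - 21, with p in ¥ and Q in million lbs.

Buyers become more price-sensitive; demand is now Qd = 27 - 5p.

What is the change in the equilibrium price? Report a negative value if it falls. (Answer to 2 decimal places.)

-0.67

Solve the original market: 27 - 4p = 4p - 21, hence p = 6 and Q = 3.
The shock moves the curves to Qd = 27 - 5p and Qs = 4p - 21.
Equate the new curves: 27 - 5p = 4p - 21, giving 48 = 9p, p = 16/3 ≈ 5.3333, Q = 1/3 ≈ 0.3333.
Δp = 5.3333 − 6 = -0.67.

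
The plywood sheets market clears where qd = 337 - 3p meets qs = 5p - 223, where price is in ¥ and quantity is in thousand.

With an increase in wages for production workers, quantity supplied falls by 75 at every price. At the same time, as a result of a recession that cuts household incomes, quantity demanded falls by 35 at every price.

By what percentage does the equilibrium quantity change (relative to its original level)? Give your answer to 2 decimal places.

-39.37

Solve the original market: 337 - 3p = 5p - 223, hence p = 70 and q = 127.
The new curves are qd = 302 - 3p (demand) and qs = 5p - 298 (supply).
New equilibrium: 302 - 3p = 5p - 298 ⇒ 600 = 8p ⇒ p = 75, q = 77.
%Δq = (77 − 127) / 127 × 100 = -39.37%.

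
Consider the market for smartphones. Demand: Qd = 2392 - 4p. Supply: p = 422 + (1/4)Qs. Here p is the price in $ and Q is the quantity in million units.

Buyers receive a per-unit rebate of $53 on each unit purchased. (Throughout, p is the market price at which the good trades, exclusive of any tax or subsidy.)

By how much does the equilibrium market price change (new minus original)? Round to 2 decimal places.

Before the shock: 2392 - 4p = 4p - 1688 ⇒ 4080 = 8p ⇒ p = 510, Q = 352.
Since buyers' out-of-pocket price is the market price minus the rebate, the effective demand curve becomes Qd = 2604 - 4p.
Clearing the new market: 2604 - 4p = 4p - 1688, so p = 536.5 and Q = 458.
Δp = 536.5 − 510 = +26.50.

+26.50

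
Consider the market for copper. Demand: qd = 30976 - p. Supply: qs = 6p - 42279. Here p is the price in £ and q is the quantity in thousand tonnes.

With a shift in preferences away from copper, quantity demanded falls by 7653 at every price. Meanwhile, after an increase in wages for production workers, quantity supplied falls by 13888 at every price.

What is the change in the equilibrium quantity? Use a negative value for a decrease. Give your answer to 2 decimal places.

-8543.71

Solve the original market: 30976 - p = 6p - 42279, hence p = 10465 and q = 20511.
With the change applied: demand qd = 23323 - p, supply qs = 6p - 56167.
New equilibrium: 23323 - p = 6p - 56167 ⇒ 79490 = 7p ⇒ p = 79490/7 ≈ 11355.7143, q = 83771/7 ≈ 11967.2857.
Δq = 11967.2857 − 20511 = -8543.71.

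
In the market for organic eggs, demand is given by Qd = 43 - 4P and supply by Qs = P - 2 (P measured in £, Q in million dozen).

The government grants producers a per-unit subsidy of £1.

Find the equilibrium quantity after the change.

Initially, 43 - 4P = P - 2, so 45 = 5P and P = 9, Q = 7.
Since sellers receive the price plus the subsidy, the effective supply curve becomes Qs = P - 1.
Equate the new curves: 43 - 4P = P - 1, giving 44 = 5P, P = 8.8, Q = 7.8.

7.8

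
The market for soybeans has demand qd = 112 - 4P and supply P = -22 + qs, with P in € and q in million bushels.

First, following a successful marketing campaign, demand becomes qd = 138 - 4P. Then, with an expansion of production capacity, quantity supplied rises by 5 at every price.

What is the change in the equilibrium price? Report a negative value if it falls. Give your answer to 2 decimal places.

+4.20

Solve the original market: 112 - 4P = P + 22, hence P = 18 and q = 40.
The shock moves the curves to qd = 138 - 4P and qs = P + 27.
Clearing the new market: 138 - 4P = P + 27, so P = 22.2 and q = 49.2.
ΔP = 22.2 − 18 = +4.20.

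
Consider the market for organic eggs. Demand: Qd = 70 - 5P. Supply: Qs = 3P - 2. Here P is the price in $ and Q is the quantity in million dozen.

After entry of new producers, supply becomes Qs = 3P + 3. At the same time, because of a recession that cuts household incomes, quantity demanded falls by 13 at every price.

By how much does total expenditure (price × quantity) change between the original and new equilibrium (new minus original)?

Solve the original market: 70 - 5P = 3P - 2, hence P = 9 and Q = 25.
The shock moves the curves to Qd = 57 - 5P and Qs = 3P + 3.
Equate the new curves: 57 - 5P = 3P + 3, giving 54 = 8P, P = 6.75, Q = 23.25.
Expenditure moves from 9×25 = 225 to 6.75×23.25 = 156.9375; change = -68.0625.

-68.0625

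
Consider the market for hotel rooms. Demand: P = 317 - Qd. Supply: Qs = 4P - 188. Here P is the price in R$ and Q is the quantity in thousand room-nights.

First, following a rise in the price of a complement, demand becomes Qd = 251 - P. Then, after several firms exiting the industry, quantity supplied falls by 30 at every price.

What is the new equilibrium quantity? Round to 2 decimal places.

157.20

Solve the original market: 317 - P = 4P - 188, hence P = 101 and Q = 216.
The shock moves the curves to Qd = 251 - P and Qs = 4P - 218.
Equate the new curves: 251 - P = 4P - 218, giving 469 = 5P, P = 93.8, Q = 157.2.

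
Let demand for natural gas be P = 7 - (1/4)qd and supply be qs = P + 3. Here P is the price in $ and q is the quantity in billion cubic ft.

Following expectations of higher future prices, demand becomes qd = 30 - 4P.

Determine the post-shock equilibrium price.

5.4

Solve the original market: 28 - 4P = P + 3, hence P = 5 and q = 8.
After the shift, demand is qd = 30 - 4P and supply is qs = P + 3.
Clearing the new market: 30 - 4P = P + 3, so P = 5.4 and q = 8.4.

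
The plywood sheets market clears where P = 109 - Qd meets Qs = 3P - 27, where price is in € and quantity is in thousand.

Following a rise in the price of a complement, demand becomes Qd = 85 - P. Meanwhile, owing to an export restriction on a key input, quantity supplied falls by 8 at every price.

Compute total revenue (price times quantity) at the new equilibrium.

Original equilibrium: 109 - P = 3P - 27 gives 136 = 4P, so P = 34 and Q = 75.
After the shift, demand is Qd = 85 - P and supply is Qs = 3P - 35.
New equilibrium: 85 - P = 3P - 35 ⇒ 120 = 4P ⇒ P = 30, Q = 55.
New expenditure = 30 × 55 = 1650.

1650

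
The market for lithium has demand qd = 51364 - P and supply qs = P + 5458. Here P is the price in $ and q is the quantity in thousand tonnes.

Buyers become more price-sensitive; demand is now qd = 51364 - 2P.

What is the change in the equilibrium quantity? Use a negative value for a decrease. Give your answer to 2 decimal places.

Solve the original market: 51364 - P = P + 5458, hence P = 22953 and q = 28411.
After the shift, demand is qd = 51364 - 2P and supply is qs = P + 5458.
Equate the new curves: 51364 - 2P = P + 5458, giving 45906 = 3P, P = 15302, q = 20760.
Δq = 20760 − 28411 = -7651.00.

-7651.00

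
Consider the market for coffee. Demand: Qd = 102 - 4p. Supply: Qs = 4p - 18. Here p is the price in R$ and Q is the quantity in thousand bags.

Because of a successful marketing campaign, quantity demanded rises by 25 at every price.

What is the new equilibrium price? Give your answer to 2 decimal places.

18.13

Initially, 102 - 4p = 4p - 18, so 120 = 8p and p = 15, Q = 42.
The shock moves the curves to Qd = 127 - 4p and Qs = 4p - 18.
New equilibrium: 127 - 4p = 4p - 18 ⇒ 145 = 8p ⇒ p = 18.125, Q = 54.5.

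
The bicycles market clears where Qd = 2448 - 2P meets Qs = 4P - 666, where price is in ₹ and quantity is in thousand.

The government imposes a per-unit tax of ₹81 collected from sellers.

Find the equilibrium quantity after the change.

Initially, 2448 - 2P = 4P - 666, so 3114 = 6P and P = 519, Q = 1410.
Since sellers keep the price net of the tax, the effective supply curve becomes Qs = 4P - 990.
New equilibrium: 2448 - 2P = 4P - 990 ⇒ 3438 = 6P ⇒ P = 573, Q = 1302.

1302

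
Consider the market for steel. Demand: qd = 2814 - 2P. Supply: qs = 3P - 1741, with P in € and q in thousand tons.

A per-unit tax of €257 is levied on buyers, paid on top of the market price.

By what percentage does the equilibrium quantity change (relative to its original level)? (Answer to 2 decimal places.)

-31.09

Initially, 2814 - 2P = 3P - 1741, so 4555 = 5P and P = 911, q = 992.
Since buyers pay the price plus the tax, the effective demand curve becomes qd = 2300 - 2P.
New equilibrium: 2300 - 2P = 3P - 1741 ⇒ 4041 = 5P ⇒ P = 808.2, q = 683.6.
%Δq = (683.6 − 992) / 992 × 100 = -31.09%.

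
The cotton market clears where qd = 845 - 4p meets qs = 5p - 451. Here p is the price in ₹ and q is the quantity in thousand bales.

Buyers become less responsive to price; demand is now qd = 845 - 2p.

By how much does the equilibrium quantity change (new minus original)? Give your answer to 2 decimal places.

+205.71

Original equilibrium: 845 - 4p = 5p - 451 gives 1296 = 9p, so p = 144 and q = 269.
With the change applied: demand qd = 845 - 2p, supply qs = 5p - 451.
Setting them equal: 845 - 2p = 5p - 451 → 1296 = 7p, so p = 1296/7 ≈ 185.1429 and q = 3323/7 ≈ 474.7143.
Δq = 474.7143 − 269 = +205.71.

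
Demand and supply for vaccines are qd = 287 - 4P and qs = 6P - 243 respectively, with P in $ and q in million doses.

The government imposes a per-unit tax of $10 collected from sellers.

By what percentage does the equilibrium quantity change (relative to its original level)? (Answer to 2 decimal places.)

-32.00

Before the shock: 287 - 4P = 6P - 243 ⇒ 530 = 10P ⇒ P = 53, q = 75.
Since sellers keep the price net of the tax, the effective supply curve becomes qs = 6P - 303.
Setting them equal: 287 - 4P = 6P - 303 → 590 = 10P, so P = 59 and q = 51.
%Δq = (51 − 75) / 75 × 100 = -32.00%.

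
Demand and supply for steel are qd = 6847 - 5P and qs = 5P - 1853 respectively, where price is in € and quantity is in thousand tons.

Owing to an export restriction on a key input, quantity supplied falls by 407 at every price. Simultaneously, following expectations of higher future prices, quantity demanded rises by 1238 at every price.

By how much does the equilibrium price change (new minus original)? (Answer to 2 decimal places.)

+164.50

Original equilibrium: 6847 - 5P = 5P - 1853 gives 8700 = 10P, so P = 870 and q = 2497.
The new curves are qd = 8085 - 5P (demand) and qs = 5P - 2260 (supply).
Clearing the new market: 8085 - 5P = 5P - 2260, so P = 1034.5 and q = 2912.5.
ΔP = 1034.5 − 870 = +164.50.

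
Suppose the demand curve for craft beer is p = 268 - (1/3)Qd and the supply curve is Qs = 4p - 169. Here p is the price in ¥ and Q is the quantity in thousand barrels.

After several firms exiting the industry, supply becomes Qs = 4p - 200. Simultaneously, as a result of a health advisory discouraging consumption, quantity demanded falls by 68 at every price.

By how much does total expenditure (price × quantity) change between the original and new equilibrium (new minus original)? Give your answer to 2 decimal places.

-9017.82

Solve the original market: 804 - 3p = 4p - 169, hence p = 139 and Q = 387.
After the shift, demand is Qd = 736 - 3p and supply is Qs = 4p - 200.
Setting them equal: 736 - 3p = 4p - 200 → 936 = 7p, so p = 936/7 ≈ 133.7143 and Q = 2344/7 ≈ 334.8571.
Expenditure moves from 139×387 = 53793 to 133.7143×334.8571 = 44775.1837; change = -9017.82.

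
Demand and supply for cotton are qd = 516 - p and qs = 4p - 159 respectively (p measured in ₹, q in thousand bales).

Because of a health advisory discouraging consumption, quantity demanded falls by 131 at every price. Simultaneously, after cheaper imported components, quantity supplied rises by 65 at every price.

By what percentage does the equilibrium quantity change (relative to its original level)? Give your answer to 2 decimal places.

-24.09

Before the shock: 516 - p = 4p - 159 ⇒ 675 = 5p ⇒ p = 135, q = 381.
After the shift, demand is qd = 385 - p and supply is qs = 4p - 94.
Setting them equal: 385 - p = 4p - 94 → 479 = 5p, so p = 95.8 and q = 289.2.
%Δq = (289.2 − 381) / 381 × 100 = -24.09%.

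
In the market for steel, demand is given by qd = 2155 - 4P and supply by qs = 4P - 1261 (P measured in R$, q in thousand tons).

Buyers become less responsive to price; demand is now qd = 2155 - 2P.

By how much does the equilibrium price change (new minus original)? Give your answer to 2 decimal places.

+142.33

Original equilibrium: 2155 - 4P = 4P - 1261 gives 3416 = 8P, so P = 427 and q = 447.
After the shift, demand is qd = 2155 - 2P and supply is qs = 4P - 1261.
New equilibrium: 2155 - 2P = 4P - 1261 ⇒ 3416 = 6P ⇒ P = 1708/3 ≈ 569.3333, q = 3049/3 ≈ 1016.3333.
ΔP = 569.3333 − 427 = +142.33.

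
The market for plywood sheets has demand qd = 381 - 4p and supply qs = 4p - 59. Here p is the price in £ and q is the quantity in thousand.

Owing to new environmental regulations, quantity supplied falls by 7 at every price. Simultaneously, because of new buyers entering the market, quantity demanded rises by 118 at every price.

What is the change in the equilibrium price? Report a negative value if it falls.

+15.625

Initially, 381 - 4p = 4p - 59, so 440 = 8p and p = 55, q = 161.
After the shift, demand is qd = 499 - 4p and supply is qs = 4p - 66.
Clearing the new market: 499 - 4p = 4p - 66, so p = 70.625 and q = 216.5.
Δp = 70.625 − 55 = +15.625.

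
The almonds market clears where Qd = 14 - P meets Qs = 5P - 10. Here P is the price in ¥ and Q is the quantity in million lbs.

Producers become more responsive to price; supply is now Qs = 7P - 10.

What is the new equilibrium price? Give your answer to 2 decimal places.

Solve the original market: 14 - P = 5P - 10, hence P = 4 and Q = 10.
After the shift, demand is Qd = 14 - P and supply is Qs = 7P - 10.
New equilibrium: 14 - P = 7P - 10 ⇒ 24 = 8P ⇒ P = 3, Q = 11.

3.00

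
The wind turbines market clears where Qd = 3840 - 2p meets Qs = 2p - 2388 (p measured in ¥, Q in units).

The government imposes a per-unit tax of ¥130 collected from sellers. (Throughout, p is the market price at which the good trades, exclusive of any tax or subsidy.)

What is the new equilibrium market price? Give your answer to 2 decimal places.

Original equilibrium: 3840 - 2p = 2p - 2388 gives 6228 = 4p, so p = 1557 and Q = 726.
Since sellers keep the price net of the tax, the effective supply curve becomes Qs = 2p - 2648.
Setting them equal: 3840 - 2p = 2p - 2648 → 6488 = 4p, so p = 1622 and Q = 596.

1622.00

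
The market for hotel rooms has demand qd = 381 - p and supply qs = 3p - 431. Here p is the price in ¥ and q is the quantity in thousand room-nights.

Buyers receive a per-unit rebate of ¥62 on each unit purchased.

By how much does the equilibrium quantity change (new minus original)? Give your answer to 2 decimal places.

+46.50

Initially, 381 - p = 3p - 431, so 812 = 4p and p = 203, q = 178.
Since buyers' out-of-pocket price is the market price minus the rebate, the effective demand curve becomes qd = 443 - p.
Equate the new curves: 443 - p = 3p - 431, giving 874 = 4p, p = 218.5, q = 224.5.
Δq = 224.5 − 178 = +46.50.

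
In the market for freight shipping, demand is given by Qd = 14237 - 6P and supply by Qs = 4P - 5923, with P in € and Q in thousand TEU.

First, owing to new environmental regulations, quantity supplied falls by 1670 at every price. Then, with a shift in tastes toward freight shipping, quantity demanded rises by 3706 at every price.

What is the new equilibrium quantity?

Before the shock: 14237 - 6P = 4P - 5923 ⇒ 20160 = 10P ⇒ P = 2016, Q = 2141.
With the change applied: demand Qd = 17943 - 6P, supply Qs = 4P - 7593.
New equilibrium: 17943 - 6P = 4P - 7593 ⇒ 25536 = 10P ⇒ P = 2553.6, Q = 2621.4.

2621.4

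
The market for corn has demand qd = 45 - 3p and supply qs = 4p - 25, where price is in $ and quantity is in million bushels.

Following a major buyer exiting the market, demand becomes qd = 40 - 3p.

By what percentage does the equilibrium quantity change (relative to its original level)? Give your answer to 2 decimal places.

Original equilibrium: 45 - 3p = 4p - 25 gives 70 = 7p, so p = 10 and q = 15.
After the shift, demand is qd = 40 - 3p and supply is qs = 4p - 25.
Setting them equal: 40 - 3p = 4p - 25 → 65 = 7p, so p = 65/7 ≈ 9.2857 and q = 85/7 ≈ 12.1429.
%Δq = (12.1429 − 15) / 15 × 100 = -19.05%.

-19.05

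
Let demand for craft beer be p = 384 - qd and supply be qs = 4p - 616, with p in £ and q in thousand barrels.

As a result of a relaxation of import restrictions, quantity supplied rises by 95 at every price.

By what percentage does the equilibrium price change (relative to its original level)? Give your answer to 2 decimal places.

Original equilibrium: 384 - p = 4p - 616 gives 1000 = 5p, so p = 200 and q = 184.
The shock moves the curves to qd = 384 - p and qs = 4p - 521.
Clearing the new market: 384 - p = 4p - 521, so p = 181 and q = 203.
%Δp = (181 − 200) / 200 × 100 = -9.50%.

-9.50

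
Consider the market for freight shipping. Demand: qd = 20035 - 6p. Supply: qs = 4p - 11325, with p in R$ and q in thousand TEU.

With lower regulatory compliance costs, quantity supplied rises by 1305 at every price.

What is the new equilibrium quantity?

2002

Before the shock: 20035 - 6p = 4p - 11325 ⇒ 31360 = 10p ⇒ p = 3136, q = 1219.
With the change applied: demand qd = 20035 - 6p, supply qs = 4p - 10020.
Clearing the new market: 20035 - 6p = 4p - 10020, so p = 3005.5 and q = 2002.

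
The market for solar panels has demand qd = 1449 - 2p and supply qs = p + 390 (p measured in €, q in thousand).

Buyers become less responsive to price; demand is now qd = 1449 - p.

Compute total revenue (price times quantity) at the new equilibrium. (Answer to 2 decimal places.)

486875.25

Original equilibrium: 1449 - 2p = p + 390 gives 1059 = 3p, so p = 353 and q = 743.
The shock moves the curves to qd = 1449 - p and qs = p + 390.
Clearing the new market: 1449 - p = p + 390, so p = 529.5 and q = 919.5.
New expenditure = 529.5 × 919.5 = 486875.25.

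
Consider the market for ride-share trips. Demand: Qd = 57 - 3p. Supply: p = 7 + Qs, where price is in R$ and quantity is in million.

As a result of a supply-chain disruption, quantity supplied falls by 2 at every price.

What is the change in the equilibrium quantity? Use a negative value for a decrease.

-1.5

Solve the original market: 57 - 3p = p - 7, hence p = 16 and Q = 9.
After the shift, demand is Qd = 57 - 3p and supply is Qs = p - 9.
Setting them equal: 57 - 3p = p - 9 → 66 = 4p, so p = 16.5 and Q = 7.5.
ΔQ = 7.5 − 9 = -1.5.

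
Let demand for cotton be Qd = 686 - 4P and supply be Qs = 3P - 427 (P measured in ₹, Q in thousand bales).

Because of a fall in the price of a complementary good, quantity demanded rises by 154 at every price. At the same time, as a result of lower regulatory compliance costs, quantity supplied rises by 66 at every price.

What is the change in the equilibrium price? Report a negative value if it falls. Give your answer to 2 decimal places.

+12.57

Original equilibrium: 686 - 4P = 3P - 427 gives 1113 = 7P, so P = 159 and Q = 50.
After the shift, demand is Qd = 840 - 4P and supply is Qs = 3P - 361.
Setting them equal: 840 - 4P = 3P - 361 → 1201 = 7P, so P = 1201/7 ≈ 171.5714 and Q = 1076/7 ≈ 153.7143.
ΔP = 171.5714 − 159 = +12.57.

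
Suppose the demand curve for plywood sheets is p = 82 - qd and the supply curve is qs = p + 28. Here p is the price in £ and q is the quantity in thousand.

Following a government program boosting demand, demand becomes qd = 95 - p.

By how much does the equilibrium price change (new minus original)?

Original equilibrium: 82 - p = p + 28 gives 54 = 2p, so p = 27 and q = 55.
With the change applied: demand qd = 95 - p, supply qs = p + 28.
Equate the new curves: 95 - p = p + 28, giving 67 = 2p, p = 33.5, q = 61.5.
Δp = 33.5 − 27 = +6.5.

+6.5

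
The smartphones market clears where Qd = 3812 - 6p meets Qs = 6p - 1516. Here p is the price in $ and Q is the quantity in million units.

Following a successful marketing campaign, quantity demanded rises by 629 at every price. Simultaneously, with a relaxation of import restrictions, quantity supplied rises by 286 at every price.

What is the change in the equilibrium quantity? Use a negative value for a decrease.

+457.5

Solve the original market: 3812 - 6p = 6p - 1516, hence p = 444 and Q = 1148.
With the change applied: demand Qd = 4441 - 6p, supply Qs = 6p - 1230.
New equilibrium: 4441 - 6p = 6p - 1230 ⇒ 5671 = 12p ⇒ p = 5671/12 ≈ 472.5833, Q = 1605.5.
ΔQ = 1605.5 − 1148 = +457.5.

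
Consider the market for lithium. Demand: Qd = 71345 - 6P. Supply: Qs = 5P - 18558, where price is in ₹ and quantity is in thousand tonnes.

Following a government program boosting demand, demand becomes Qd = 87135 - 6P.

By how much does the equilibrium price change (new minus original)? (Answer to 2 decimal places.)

+1435.45

Solve the original market: 71345 - 6P = 5P - 18558, hence P = 8173 and Q = 22307.
After the shift, demand is Qd = 87135 - 6P and supply is Qs = 5P - 18558.
Setting them equal: 87135 - 6P = 5P - 18558 → 105693 = 11P, so P = 105693/11 ≈ 9608.4545 and Q = 324327/11 ≈ 29484.2727.
ΔP = 9608.4545 − 8173 = +1435.45.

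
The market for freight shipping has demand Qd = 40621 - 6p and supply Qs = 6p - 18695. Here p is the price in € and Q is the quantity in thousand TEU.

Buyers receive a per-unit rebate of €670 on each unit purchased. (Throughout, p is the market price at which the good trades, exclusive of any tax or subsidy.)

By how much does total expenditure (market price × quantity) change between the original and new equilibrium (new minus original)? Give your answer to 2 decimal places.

Original equilibrium: 40621 - 6p = 6p - 18695 gives 59316 = 12p, so p = 4943 and Q = 10963.
Since buyers' out-of-pocket price is the market price minus the rebate, the effective demand curve becomes Qd = 44641 - 6p.
Clearing the new market: 44641 - 6p = 6p - 18695, so p = 5278 and Q = 12973.
Expenditure moves from 4943×10963 = 54190109 to 5278×12973 = 68471494; change = +14281385.00.

+14281385.00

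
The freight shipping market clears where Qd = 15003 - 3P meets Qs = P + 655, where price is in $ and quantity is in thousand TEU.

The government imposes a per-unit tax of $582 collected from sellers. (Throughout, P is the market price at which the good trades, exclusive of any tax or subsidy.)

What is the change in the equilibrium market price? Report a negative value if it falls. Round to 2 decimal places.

+145.50

Original equilibrium: 15003 - 3P = P + 655 gives 14348 = 4P, so P = 3587 and Q = 4242.
Since sellers keep the price net of the tax, the effective supply curve becomes Qs = P + 73.
Clearing the new market: 15003 - 3P = P + 73, so P = 3732.5 and Q = 3805.5.
ΔP = 3732.5 − 3587 = +145.50.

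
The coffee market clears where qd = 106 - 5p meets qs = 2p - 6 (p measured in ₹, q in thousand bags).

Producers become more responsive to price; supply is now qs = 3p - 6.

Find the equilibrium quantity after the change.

36

Initially, 106 - 5p = 2p - 6, so 112 = 7p and p = 16, q = 26.
The shock moves the curves to qd = 106 - 5p and qs = 3p - 6.
Setting them equal: 106 - 5p = 3p - 6 → 112 = 8p, so p = 14 and q = 36.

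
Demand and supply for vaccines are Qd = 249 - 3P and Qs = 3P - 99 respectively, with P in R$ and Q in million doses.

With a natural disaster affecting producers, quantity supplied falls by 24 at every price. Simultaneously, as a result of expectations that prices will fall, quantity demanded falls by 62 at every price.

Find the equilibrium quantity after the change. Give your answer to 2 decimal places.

Original equilibrium: 249 - 3P = 3P - 99 gives 348 = 6P, so P = 58 and Q = 75.
With the change applied: demand Qd = 187 - 3P, supply Qs = 3P - 123.
Clearing the new market: 187 - 3P = 3P - 123, so P = 155/3 ≈ 51.6667 and Q = 32.

32.00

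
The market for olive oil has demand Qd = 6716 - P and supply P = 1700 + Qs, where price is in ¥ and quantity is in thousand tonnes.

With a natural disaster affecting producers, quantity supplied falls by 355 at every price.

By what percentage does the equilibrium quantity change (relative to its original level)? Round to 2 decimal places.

-7.08

Initially, 6716 - P = P - 1700, so 8416 = 2P and P = 4208, Q = 2508.
After the shift, demand is Qd = 6716 - P and supply is Qs = P - 2055.
Setting them equal: 6716 - P = P - 2055 → 8771 = 2P, so P = 4385.5 and Q = 2330.5.
%ΔQ = (2330.5 − 2508) / 2508 × 100 = -7.08%.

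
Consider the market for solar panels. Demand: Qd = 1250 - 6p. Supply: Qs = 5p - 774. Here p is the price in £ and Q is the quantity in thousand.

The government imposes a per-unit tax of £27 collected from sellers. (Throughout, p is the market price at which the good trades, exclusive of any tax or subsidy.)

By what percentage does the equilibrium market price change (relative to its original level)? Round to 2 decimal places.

+6.67

Solve the original market: 1250 - 6p = 5p - 774, hence p = 184 and Q = 146.
Since sellers keep the price net of the tax, the effective supply curve becomes Qs = 5p - 909.
New equilibrium: 1250 - 6p = 5p - 909 ⇒ 2159 = 11p ⇒ p = 2159/11 ≈ 196.2727, Q = 796/11 ≈ 72.3636.
%Δp = (196.2727 − 184) / 184 × 100 = +6.67%.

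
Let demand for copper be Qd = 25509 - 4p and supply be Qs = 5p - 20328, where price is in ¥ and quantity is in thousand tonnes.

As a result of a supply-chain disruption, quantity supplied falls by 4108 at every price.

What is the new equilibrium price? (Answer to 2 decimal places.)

Solve the original market: 25509 - 4p = 5p - 20328, hence p = 5093 and Q = 5137.
The shock moves the curves to Qd = 25509 - 4p and Qs = 5p - 24436.
Equate the new curves: 25509 - 4p = 5p - 24436, giving 49945 = 9p, p = 49945/9 ≈ 5549.4444, Q = 29801/9 ≈ 3311.2222.

5549.44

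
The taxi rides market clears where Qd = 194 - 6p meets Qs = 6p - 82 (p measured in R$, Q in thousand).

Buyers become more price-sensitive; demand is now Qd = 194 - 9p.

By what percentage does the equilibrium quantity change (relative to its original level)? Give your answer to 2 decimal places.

Initially, 194 - 6p = 6p - 82, so 276 = 12p and p = 23, Q = 56.
The new curves are Qd = 194 - 9p (demand) and Qs = 6p - 82 (supply).
Clearing the new market: 194 - 9p = 6p - 82, so p = 18.4 and Q = 28.4.
%ΔQ = (28.4 − 56) / 56 × 100 = -49.29%.

-49.29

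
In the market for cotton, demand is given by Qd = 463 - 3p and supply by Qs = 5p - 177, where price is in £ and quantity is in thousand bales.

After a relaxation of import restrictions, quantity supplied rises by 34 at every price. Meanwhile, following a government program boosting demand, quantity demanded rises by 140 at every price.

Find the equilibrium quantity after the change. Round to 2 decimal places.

Original equilibrium: 463 - 3p = 5p - 177 gives 640 = 8p, so p = 80 and Q = 223.
After the shift, demand is Qd = 603 - 3p and supply is Qs = 5p - 143.
Equate the new curves: 603 - 3p = 5p - 143, giving 746 = 8p, p = 93.25, Q = 323.25.

323.25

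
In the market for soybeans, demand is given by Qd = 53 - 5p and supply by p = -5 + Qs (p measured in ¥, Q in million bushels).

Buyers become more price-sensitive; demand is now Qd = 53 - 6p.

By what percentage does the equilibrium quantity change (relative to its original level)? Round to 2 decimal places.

Original equilibrium: 53 - 5p = p + 5 gives 48 = 6p, so p = 8 and Q = 13.
The new curves are Qd = 53 - 6p (demand) and Qs = p + 5 (supply).
Setting them equal: 53 - 6p = p + 5 → 48 = 7p, so p = 48/7 ≈ 6.8571 and Q = 83/7 ≈ 11.8571.
%ΔQ = (11.8571 − 13) / 13 × 100 = -8.79%.

-8.79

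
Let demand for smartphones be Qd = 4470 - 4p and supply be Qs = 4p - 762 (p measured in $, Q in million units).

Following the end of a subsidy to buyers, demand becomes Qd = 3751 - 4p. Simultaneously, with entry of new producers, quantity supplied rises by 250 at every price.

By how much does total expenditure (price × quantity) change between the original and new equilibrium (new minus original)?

Solve the original market: 4470 - 4p = 4p - 762, hence p = 654 and Q = 1854.
The new curves are Qd = 3751 - 4p (demand) and Qs = 4p - 512 (supply).
Equate the new curves: 3751 - 4p = 4p - 512, giving 4263 = 8p, p = 532.875, Q = 1619.5.
Expenditure moves from 654×1854 = 1212516 to 532.875×1619.5 = 862991.0625; change = -349524.9375.

-349524.9375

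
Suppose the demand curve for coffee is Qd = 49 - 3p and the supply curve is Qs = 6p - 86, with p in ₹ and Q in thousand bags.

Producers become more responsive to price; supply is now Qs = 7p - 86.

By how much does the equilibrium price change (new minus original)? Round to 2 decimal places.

Solve the original market: 49 - 3p = 6p - 86, hence p = 15 and Q = 4.
After the shift, demand is Qd = 49 - 3p and supply is Qs = 7p - 86.
Clearing the new market: 49 - 3p = 7p - 86, so p = 13.5 and Q = 8.5.
Δp = 13.5 − 15 = -1.50.

-1.50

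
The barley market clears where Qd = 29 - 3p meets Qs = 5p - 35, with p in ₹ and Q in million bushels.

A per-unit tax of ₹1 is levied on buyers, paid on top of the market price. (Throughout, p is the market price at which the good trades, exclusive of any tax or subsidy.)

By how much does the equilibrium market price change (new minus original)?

Solve the original market: 29 - 3p = 5p - 35, hence p = 8 and Q = 5.
Since buyers pay the price plus the tax, the effective demand curve becomes Qd = 26 - 3p.
Setting them equal: 26 - 3p = 5p - 35 → 61 = 8p, so p = 7.625 and Q = 3.125.
Δp = 7.625 − 8 = -0.375.

-0.375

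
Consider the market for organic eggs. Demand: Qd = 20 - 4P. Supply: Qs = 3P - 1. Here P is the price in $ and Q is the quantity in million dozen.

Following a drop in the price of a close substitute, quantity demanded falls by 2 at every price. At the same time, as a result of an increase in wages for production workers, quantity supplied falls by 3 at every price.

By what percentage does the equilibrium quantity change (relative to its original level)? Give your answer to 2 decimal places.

Initially, 20 - 4P = 3P - 1, so 21 = 7P and P = 3, Q = 8.
The new curves are Qd = 18 - 4P (demand) and Qs = 3P - 4 (supply).
Clearing the new market: 18 - 4P = 3P - 4, so P = 22/7 ≈ 3.1429 and Q = 38/7 ≈ 5.4286.
%ΔQ = (5.4286 − 8) / 8 × 100 = -32.14%.

-32.14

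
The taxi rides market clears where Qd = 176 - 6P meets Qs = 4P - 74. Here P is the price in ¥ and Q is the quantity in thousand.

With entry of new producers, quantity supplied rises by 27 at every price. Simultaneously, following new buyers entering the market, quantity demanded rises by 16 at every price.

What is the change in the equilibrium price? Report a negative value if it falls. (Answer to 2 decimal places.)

Before the shock: 176 - 6P = 4P - 74 ⇒ 250 = 10P ⇒ P = 25, Q = 26.
After the shift, demand is Qd = 192 - 6P and supply is Qs = 4P - 47.
New equilibrium: 192 - 6P = 4P - 47 ⇒ 239 = 10P ⇒ P = 23.9, Q = 48.6.
ΔP = 23.9 − 25 = -1.10.

-1.10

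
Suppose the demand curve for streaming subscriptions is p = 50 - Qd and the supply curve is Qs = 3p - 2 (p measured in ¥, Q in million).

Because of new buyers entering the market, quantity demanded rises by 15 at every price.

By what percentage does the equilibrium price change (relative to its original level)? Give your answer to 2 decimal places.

Solve the original market: 50 - p = 3p - 2, hence p = 13 and Q = 37.
With the change applied: demand Qd = 65 - p, supply Qs = 3p - 2.
New equilibrium: 65 - p = 3p - 2 ⇒ 67 = 4p ⇒ p = 16.75, Q = 48.25.
%Δp = (16.75 − 13) / 13 × 100 = +28.85%.

+28.85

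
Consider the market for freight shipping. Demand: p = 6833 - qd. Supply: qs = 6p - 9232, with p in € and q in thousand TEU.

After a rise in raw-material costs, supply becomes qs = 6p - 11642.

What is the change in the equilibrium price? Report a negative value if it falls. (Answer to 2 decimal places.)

+344.29

Initially, 6833 - p = 6p - 9232, so 16065 = 7p and p = 2295, q = 4538.
The new curves are qd = 6833 - p (demand) and qs = 6p - 11642 (supply).
Equate the new curves: 6833 - p = 6p - 11642, giving 18475 = 7p, p = 18475/7 ≈ 2639.2857, q = 29356/7 ≈ 4193.7143.
Δp = 2639.2857 − 2295 = +344.29.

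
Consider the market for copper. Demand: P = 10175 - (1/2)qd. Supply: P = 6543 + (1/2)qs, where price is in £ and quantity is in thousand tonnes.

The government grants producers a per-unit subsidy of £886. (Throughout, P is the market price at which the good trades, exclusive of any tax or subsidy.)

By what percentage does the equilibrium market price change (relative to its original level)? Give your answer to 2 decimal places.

-5.30

Original equilibrium: 20350 - 2P = 2P - 13086 gives 33436 = 4P, so P = 8359 and q = 3632.
Since sellers receive the price plus the subsidy, the effective supply curve becomes qs = 2P - 11314.
New equilibrium: 20350 - 2P = 2P - 11314 ⇒ 31664 = 4P ⇒ P = 7916, q = 4518.
%ΔP = (7916 − 8359) / 8359 × 100 = -5.30%.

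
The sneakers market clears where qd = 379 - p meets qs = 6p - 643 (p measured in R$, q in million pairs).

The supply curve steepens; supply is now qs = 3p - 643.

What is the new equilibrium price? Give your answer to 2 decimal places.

255.50

Initially, 379 - p = 6p - 643, so 1022 = 7p and p = 146, q = 233.
The new curves are qd = 379 - p (demand) and qs = 3p - 643 (supply).
Equate the new curves: 379 - p = 3p - 643, giving 1022 = 4p, p = 255.5, q = 123.5.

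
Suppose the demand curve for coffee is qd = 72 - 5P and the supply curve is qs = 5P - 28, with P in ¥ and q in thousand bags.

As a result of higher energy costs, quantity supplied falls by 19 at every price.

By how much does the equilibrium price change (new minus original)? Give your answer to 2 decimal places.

Original equilibrium: 72 - 5P = 5P - 28 gives 100 = 10P, so P = 10 and q = 22.
After the shift, demand is qd = 72 - 5P and supply is qs = 5P - 47.
New equilibrium: 72 - 5P = 5P - 47 ⇒ 119 = 10P ⇒ P = 11.9, q = 12.5.
ΔP = 11.9 − 10 = +1.90.

+1.90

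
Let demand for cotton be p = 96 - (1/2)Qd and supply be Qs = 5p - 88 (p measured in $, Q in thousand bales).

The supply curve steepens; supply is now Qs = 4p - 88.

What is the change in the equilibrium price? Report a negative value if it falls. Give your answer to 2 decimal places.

Original equilibrium: 192 - 2p = 5p - 88 gives 280 = 7p, so p = 40 and Q = 112.
The shock moves the curves to Qd = 192 - 2p and Qs = 4p - 88.
New equilibrium: 192 - 2p = 4p - 88 ⇒ 280 = 6p ⇒ p = 140/3 ≈ 46.6667, Q = 296/3 ≈ 98.6667.
Δp = 46.6667 − 40 = +6.67.

+6.67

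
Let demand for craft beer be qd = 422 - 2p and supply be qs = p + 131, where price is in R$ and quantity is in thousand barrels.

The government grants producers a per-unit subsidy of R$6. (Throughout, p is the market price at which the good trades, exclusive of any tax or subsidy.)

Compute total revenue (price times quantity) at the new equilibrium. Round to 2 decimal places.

22040.00

Initially, 422 - 2p = p + 131, so 291 = 3p and p = 97, q = 228.
Since sellers receive the price plus the subsidy, the effective supply curve becomes qs = p + 137.
Setting them equal: 422 - 2p = p + 137 → 285 = 3p, so p = 95 and q = 232.
New expenditure = 95 × 232 = 22040.00.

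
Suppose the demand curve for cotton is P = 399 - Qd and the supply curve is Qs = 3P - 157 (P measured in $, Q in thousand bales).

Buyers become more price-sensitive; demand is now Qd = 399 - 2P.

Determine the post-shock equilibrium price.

Solve the original market: 399 - P = 3P - 157, hence P = 139 and Q = 260.
After the shift, demand is Qd = 399 - 2P and supply is Qs = 3P - 157.
Setting them equal: 399 - 2P = 3P - 157 → 556 = 5P, so P = 111.2 and Q = 176.6.

111.2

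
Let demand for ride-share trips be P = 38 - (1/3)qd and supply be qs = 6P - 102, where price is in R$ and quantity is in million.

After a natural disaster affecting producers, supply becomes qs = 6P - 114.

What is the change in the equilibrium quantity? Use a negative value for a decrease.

Initially, 114 - 3P = 6P - 102, so 216 = 9P and P = 24, q = 42.
The shock moves the curves to qd = 114 - 3P and qs = 6P - 114.
New equilibrium: 114 - 3P = 6P - 114 ⇒ 228 = 9P ⇒ P = 76/3 ≈ 25.3333, q = 38.
Δq = 38 − 42 = -4.

-4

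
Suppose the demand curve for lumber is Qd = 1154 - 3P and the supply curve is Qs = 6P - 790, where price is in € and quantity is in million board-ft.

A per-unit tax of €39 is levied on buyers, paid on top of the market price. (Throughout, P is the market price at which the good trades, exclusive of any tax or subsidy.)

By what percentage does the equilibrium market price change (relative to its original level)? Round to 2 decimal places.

-6.02

Initially, 1154 - 3P = 6P - 790, so 1944 = 9P and P = 216, Q = 506.
Since buyers pay the price plus the tax, the effective demand curve becomes Qd = 1037 - 3P.
Clearing the new market: 1037 - 3P = 6P - 790, so P = 203 and Q = 428.
%ΔP = (203 − 216) / 216 × 100 = -6.02%.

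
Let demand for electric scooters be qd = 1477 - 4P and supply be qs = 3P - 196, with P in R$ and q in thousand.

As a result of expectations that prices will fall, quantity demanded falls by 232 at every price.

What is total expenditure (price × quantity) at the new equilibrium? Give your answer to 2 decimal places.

Original equilibrium: 1477 - 4P = 3P - 196 gives 1673 = 7P, so P = 239 and q = 521.
With the change applied: demand qd = 1245 - 4P, supply qs = 3P - 196.
New equilibrium: 1245 - 4P = 3P - 196 ⇒ 1441 = 7P ⇒ P = 1441/7 ≈ 205.8571, q = 2951/7 ≈ 421.5714.
New expenditure = 205.8571 × 421.5714 = 86783.49.

86783.49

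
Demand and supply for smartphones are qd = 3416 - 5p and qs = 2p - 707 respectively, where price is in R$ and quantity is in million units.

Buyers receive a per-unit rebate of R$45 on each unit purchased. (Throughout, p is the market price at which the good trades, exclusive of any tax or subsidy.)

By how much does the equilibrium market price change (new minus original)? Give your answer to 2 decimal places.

Original equilibrium: 3416 - 5p = 2p - 707 gives 4123 = 7p, so p = 589 and q = 471.
Since buyers' out-of-pocket price is the market price minus the rebate, the effective demand curve becomes qd = 3641 - 5p.
Setting them equal: 3641 - 5p = 2p - 707 → 4348 = 7p, so p = 4348/7 ≈ 621.1429 and q = 3747/7 ≈ 535.2857.
Δp = 621.1429 − 589 = +32.14.

+32.14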